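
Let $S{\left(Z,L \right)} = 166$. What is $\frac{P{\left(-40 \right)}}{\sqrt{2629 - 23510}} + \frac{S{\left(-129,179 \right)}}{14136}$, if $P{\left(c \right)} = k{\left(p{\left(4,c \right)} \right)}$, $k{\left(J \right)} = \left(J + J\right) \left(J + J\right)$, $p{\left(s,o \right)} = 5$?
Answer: $\frac{83}{7068} - \frac{100 i \sqrt{20881}}{20881} \approx 0.011743 - 0.69203 i$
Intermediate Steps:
$k{\left(J \right)} = 4 J^{2}$ ($k{\left(J \right)} = 2 J 2 J = 4 J^{2}$)
$P{\left(c \right)} = 100$ ($P{\left(c \right)} = 4 \cdot 5^{2} = 4 \cdot 25 = 100$)
$\frac{P{\left(-40 \right)}}{\sqrt{2629 - 23510}} + \frac{S{\left(-129,179 \right)}}{14136} = \frac{100}{\sqrt{2629 - 23510}} + \frac{166}{14136} = \frac{100}{\sqrt{-20881}} + 166 \cdot \frac{1}{14136} = \frac{100}{i \sqrt{20881}} + \frac{83}{7068} = 100 \left(- \frac{i \sqrt{20881}}{20881}\right) + \frac{83}{7068} = - \frac{100 i \sqrt{20881}}{20881} + \frac{83}{7068} = \frac{83}{7068} - \frac{100 i \sqrt{20881}}{20881}$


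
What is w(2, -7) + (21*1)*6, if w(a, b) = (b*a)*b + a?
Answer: 226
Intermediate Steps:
w(a, b) = a + a*b² (w(a, b) = (a*b)*b + a = a*b² + a = a + a*b²)
w(2, -7) + (21*1)*6 = 2*(1 + (-7)²) + (21*1)*6 = 2*(1 + 49) + 21*6 = 2*50 + 126 = 100 + 126 = 226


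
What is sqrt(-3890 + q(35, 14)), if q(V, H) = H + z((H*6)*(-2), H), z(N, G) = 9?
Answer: I*sqrt(3867) ≈ 62.185*I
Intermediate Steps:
q(V, H) = 9 + H (q(V, H) = H + 9 = 9 + H)
sqrt(-3890 + q(35, 14)) = sqrt(-3890 + (9 + 14)) = sqrt(-3890 + 23) = sqrt(-3867) = I*sqrt(3867)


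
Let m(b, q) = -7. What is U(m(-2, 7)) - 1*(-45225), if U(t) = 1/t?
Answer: 316574/7 ≈ 45225.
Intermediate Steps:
U(m(-2, 7)) - 1*(-45225) = 1/(-7) - 1*(-45225) = -⅐ + 45225 = 316574/7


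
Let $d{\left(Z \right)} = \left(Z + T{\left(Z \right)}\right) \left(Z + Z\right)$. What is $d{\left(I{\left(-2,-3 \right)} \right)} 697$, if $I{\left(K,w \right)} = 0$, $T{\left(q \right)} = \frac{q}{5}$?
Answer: $0$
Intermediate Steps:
$T{\left(q \right)} = \frac{q}{5}$ ($T{\left(q \right)} = q \frac{1}{5} = \frac{q}{5}$)
$d{\left(Z \right)} = \frac{12 Z^{2}}{5}$ ($d{\left(Z \right)} = \left(Z + \frac{Z}{5}\right) \left(Z + Z\right) = \frac{6 Z}{5} \cdot 2 Z = \frac{12 Z^{2}}{5}$)
$d{\left(I{\left(-2,-3 \right)} \right)} 697 = \frac{12 \cdot 0^{2}}{5} \cdot 697 = \frac{12}{5} \cdot 0 \cdot 697 = 0 \cdot 697 = 0$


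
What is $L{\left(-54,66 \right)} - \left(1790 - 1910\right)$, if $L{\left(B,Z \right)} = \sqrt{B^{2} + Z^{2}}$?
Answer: $120 + 6 \sqrt{202} \approx 205.28$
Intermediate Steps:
$L{\left(-54,66 \right)} - \left(1790 - 1910\right) = \sqrt{\left(-54\right)^{2} + 66^{2}} - \left(1790 - 1910\right) = \sqrt{2916 + 4356} - \left(1790 - 1910\right) = \sqrt{7272} - -120 = 6 \sqrt{202} + 120 = 120 + 6 \sqrt{202}$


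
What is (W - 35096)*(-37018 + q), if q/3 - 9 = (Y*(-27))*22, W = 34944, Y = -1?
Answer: 5351768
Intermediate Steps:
q = 1809 (q = 27 + 3*(-1*(-27)*22) = 27 + 3*(27*22) = 27 + 3*594 = 27 + 1782 = 1809)
(W - 35096)*(-37018 + q) = (34944 - 35096)*(-37018 + 1809) = -152*(-35209) = 5351768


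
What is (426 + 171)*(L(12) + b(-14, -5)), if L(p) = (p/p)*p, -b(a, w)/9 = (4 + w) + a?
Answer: 87759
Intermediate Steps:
b(a, w) = -36 - 9*a - 9*w (b(a, w) = -9*((4 + w) + a) = -9*(4 + a + w) = -36 - 9*a - 9*w)
L(p) = p (L(p) = 1*p = p)
(426 + 171)*(L(12) + b(-14, -5)) = (426 + 171)*(12 + (-36 - 9*(-14) - 9*(-5))) = 597*(12 + (-36 + 126 + 45)) = 597*(12 + 135) = 597*147 = 87759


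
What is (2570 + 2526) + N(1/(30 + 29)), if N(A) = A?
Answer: 300665/59 ≈ 5096.0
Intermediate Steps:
(2570 + 2526) + N(1/(30 + 29)) = (2570 + 2526) + 1/(30 + 29) = 5096 + 1/59 = 300665/59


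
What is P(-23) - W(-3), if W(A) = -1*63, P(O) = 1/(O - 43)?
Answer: 4157/66 ≈ 62.985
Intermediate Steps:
P(O) = 1/(-43 + O)
W(A) = -63
P(-23) - W(-3) = 1/(-43 - 23) - 1*(-63) = 1/(-66) + 63 = -1/66 + 63 = 4157/66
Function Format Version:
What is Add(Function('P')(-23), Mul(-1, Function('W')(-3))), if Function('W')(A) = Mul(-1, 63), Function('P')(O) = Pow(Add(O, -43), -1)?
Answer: Rational(4157, 66) ≈ 62.985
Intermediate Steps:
Function('P')(O) = Pow(Add(-43, O), -1)
Function('W')(A) = -63
Add(Function('P')(-23), Mul(-1, Function('W')(-3))) = Add(Pow(Add(-43, -23), -1), Mul(-1, -63)) = Add(Pow(-66, -1), 63) = Add(Rational(-1, 66), 63) = Rational(4157, 66)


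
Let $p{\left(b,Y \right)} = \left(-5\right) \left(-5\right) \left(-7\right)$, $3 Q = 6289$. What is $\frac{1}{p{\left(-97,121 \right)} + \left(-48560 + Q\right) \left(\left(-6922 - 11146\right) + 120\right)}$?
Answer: $\frac{3}{2501789143} \approx 1.1991 \cdot 10^{-9}$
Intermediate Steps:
$Q = \frac{6289}{3}$ ($Q = \frac{1}{3} \cdot 6289 = \frac{6289}{3} \approx 2096.3$)
$p{\left(b,Y \right)} = -175$ ($p{\left(b,Y \right)} = 25 \left(-7\right) = -175$)
$\frac{1}{p{\left(-97,121 \right)} + \left(-48560 + Q\right) \left(\left(-6922 - 11146\right) + 120\right)} = \frac{1}{-175 + \left(-48560 + \frac{6289}{3}\right) \left(\left(-6922 - 11146\right) + 120\right)} = \frac{1}{-175 - \frac{139391 \left(\left(-6922 - 11146\right) + 120\right)}{3}} = \frac{1}{-175 - \frac{139391 \left(-18068 + 120\right)}{3}} = \frac{1}{-175 - - \frac{2501789668}{3}} = \frac{1}{-175 + \frac{2501789668}{3}} = \frac{1}{\frac{2501789143}{3}} = \frac{3}{2501789143}$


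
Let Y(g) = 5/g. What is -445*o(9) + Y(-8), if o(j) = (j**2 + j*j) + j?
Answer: -608765/8 ≈ -76096.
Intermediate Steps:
o(j) = j + 2*j**2 (o(j) = (j**2 + j**2) + j = 2*j**2 + j = j + 2*j**2)
-445*o(9) + Y(-8) = -4005*(1 + 2*9) + 5/(-8) = -4005*(1 + 18) + 5*(-1/8) = -4005*19 - 5/8 = -445*171 - 5/8 = -76095 - 5/8 = -608765/8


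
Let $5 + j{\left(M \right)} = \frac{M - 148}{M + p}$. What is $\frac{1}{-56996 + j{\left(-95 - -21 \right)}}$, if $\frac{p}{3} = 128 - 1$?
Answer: $- \frac{307}{17499529} \approx -1.7543 \cdot 10^{-5}$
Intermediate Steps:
$p = 381$ ($p = 3 \left(128 - 1\right) = 3 \cdot 127 = 381$)
$j{\left(M \right)} = -5 + \frac{-148 + M}{381 + M}$ ($j{\left(M \right)} = -5 + \frac{M - 148}{M + 381} = -5 + \frac{-148 + M}{381 + M}$)
$\frac{1}{-56996 + j{\left(-95 - -21 \right)}} = \frac{1}{-56996 + \frac{-2053 - 4 \left(-95 - -21\right)}{381 - 74}} = \frac{1}{-56996 + \frac{-2053 - 4 \left(-95 + 21\right)}{381 + \left(-95 + 21\right)}} = \frac{1}{-56996 + \frac{-2053 - -296}{381 - 74}} = \frac{1}{-56996 + \frac{-2053 + 296}{307}} = \frac{1}{-56996 + \frac{1}{307} \left(-1757\right)} = \frac{1}{-56996 - \frac{1757}{307}} = \frac{1}{- \frac{17499529}{307}} = - \frac{307}{17499529}$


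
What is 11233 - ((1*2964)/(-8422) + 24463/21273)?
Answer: 1006187426392/89580603 ≈ 11232.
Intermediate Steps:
11233 - ((1*2964)/(-8422) + 24463/21273) = 11233 - (2964*(-1/8422) + 24463*(1/21273)) = 11233 - (-1482/4211 + 24463/21273) = 11233 - 1*71487107/89580603 = 11233 - 71487107/89580603 = 1006187426392/89580603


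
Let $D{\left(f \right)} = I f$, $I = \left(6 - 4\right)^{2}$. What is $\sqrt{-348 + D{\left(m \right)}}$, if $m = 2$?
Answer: $2 i \sqrt{85} \approx 18.439 i$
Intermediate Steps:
$I = 4$ ($I = 2^{2} = 4$)
$D{\left(f \right)} = 4 f$
$\sqrt{-348 + D{\left(m \right)}} = \sqrt{-348 + 4 \cdot 2} = \sqrt{-348 + 8} = \sqrt{-340} = 2 i \sqrt{85}$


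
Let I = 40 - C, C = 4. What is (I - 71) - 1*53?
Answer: -88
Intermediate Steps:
I = 36 (I = 40 - 1*4 = 40 - 4 = 36)
(I - 71) - 1*53 = (36 - 71) - 1*53 = -35 - 53 = -88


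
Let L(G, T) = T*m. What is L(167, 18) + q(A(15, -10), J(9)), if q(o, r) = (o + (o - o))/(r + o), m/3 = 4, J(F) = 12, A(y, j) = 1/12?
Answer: 31321/145 ≈ 216.01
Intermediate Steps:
A(y, j) = 1/12 (A(y, j) = 1*(1/12) = 1/12)
m = 12 (m = 3*4 = 12)
q(o, r) = o/(o + r) (q(o, r) = (o + 0)/(o + r) = o/(o + r))
L(G, T) = 12*T (L(G, T) = T*12 = 12*T)
L(167, 18) + q(A(15, -10), J(9)) = 12*18 + 1/(12*(1/12 + 12)) = 216 + 1/(12*(145/12)) = 216 + (1/12)*(12/145) = 216 + 1/145 = 31321/145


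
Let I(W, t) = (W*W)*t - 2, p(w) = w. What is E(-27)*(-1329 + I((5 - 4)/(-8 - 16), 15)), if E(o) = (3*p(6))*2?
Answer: -766641/16 ≈ -47915.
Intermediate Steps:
I(W, t) = -2 + t*W² (I(W, t) = W²*t - 2 = t*W² - 2 = -2 + t*W²)
E(o) = 36 (E(o) = (3*6)*2 = 18*2 = 36)
E(-27)*(-1329 + I((5 - 4)/(-8 - 16), 15)) = 36*(-1329 + (-2 + 15*((5 - 4)/(-8 - 16))²)) = 36*(-1329 + (-2 + 15*(1/(-24))²)) = 36*(-1329 + (-2 + 15*(1*(-1/24))²)) = 36*(-1329 + (-2 + 15*(-1/24)²)) = 36*(-1329 + (-2 + 15*(1/576))) = 36*(-1329 + (-2 + 5/192)) = 36*(-1329 - 379/192) = 36*(-255547/192) = -766641/16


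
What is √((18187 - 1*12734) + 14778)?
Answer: √20231 ≈ 142.24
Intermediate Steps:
√((18187 - 1*12734) + 14778) = √((18187 - 12734) + 14778) = √(5453 + 14778) = √20231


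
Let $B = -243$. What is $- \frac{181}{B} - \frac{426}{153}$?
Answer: $- \frac{8425}{4131} \approx -2.0395$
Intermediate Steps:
$- \frac{181}{B} - \frac{426}{153} = - \frac{181}{-243} - \frac{426}{153} = \left(-181\right) \left(- \frac{1}{243}\right) - \frac{142}{51} = \frac{181}{243} - \frac{142}{51} = - \frac{8425}{4131}$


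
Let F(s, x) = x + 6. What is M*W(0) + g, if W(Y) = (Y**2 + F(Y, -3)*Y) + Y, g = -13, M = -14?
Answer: -13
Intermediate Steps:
F(s, x) = 6 + x
W(Y) = Y**2 + 4*Y (W(Y) = (Y**2 + (6 - 3)*Y) + Y = (Y**2 + 3*Y) + Y = Y**2 + 4*Y)
M*W(0) + g = -0*(4 + 0) - 13 = -0*4 - 13 = -14*0 - 13 = 0 - 13 = -13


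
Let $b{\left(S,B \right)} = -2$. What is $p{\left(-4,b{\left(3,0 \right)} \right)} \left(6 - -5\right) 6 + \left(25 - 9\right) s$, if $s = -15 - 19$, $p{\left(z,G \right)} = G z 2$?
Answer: $512$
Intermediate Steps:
$p{\left(z,G \right)} = 2 G z$
$s = -34$
$p{\left(-4,b{\left(3,0 \right)} \right)} \left(6 - -5\right) 6 + \left(25 - 9\right) s = 2 \left(-2\right) \left(-4\right) \left(6 - -5\right) 6 + \left(25 - 9\right) \left(-34\right) = 16 \left(6 + 5\right) 6 + \left(25 - 9\right) \left(-34\right) = 16 \cdot 11 \cdot 6 + 16 \left(-34\right) = 176 \cdot 6 - 544 = 1056 - 544 = 512$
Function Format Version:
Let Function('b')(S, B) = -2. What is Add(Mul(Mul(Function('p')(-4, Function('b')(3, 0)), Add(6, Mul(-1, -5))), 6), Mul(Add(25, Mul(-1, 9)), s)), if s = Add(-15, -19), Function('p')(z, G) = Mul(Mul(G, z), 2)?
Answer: 512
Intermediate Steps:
Function('p')(z, G) = Mul(2, G, z)
s = -34
Add(Mul(Mul(Function('p')(-4, Function('b')(3, 0)), Add(6, Mul(-1, -5))), 6), Mul(Add(25, Mul(-1, 9)), s)) = Add(Mul(Mul(Mul(2, -2, -4), Add(6, Mul(-1, -5))), 6), Mul(Add(25, Mul(-1, 9)), -34)) = Add(Mul(Mul(16, Add(6, 5)), 6), Mul(Add(25, -9), -34)) = Add(Mul(Mul(16, 11), 6), Mul(16, -34)) = Add(Mul(176, 6), -544) = Add(1056, -544) = 512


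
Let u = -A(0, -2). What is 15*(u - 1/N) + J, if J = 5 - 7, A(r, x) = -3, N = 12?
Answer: 167/4 ≈ 41.750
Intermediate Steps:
u = 3 (u = -1*(-3) = 3)
J = -2
15*(u - 1/N) + J = 15*(3 - 1/12) - 2 = 15*(35/12) - 2 = 175/4 - 2 = 167/4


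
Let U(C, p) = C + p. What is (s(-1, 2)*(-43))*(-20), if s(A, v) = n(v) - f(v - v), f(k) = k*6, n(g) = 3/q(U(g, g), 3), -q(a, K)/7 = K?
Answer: -860/7 ≈ -122.86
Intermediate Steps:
q(a, K) = -7*K
n(g) = -⅐ (n(g) = 3/((-7*3)) = 3/(-21) = 3*(-1/21) = -⅐)
f(k) = 6*k
s(A, v) = -⅐ (s(A, v) = -⅐ - 6*(v - v) = -⅐ - 6*0 = -⅐ - 1*0 = -⅐ + 0 = -⅐)
(s(-1, 2)*(-43))*(-20) = -⅐*(-43)*(-20) = (43/7)*(-20) = -860/7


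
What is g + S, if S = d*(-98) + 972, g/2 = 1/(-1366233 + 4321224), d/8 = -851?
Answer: 1974394966598/2954991 ≈ 6.6816e+5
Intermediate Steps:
d = -6808 (d = 8*(-851) = -6808)
g = 2/2954991 (g = 2/(-1366233 + 4321224) = 2/2954991 ≈ 6.7682e-7)
S = 668156 (S = -6808*(-98) + 972 = 667184 + 972 = 668156)
g + S = 2/2954991 + 668156 = 1974394966598/2954991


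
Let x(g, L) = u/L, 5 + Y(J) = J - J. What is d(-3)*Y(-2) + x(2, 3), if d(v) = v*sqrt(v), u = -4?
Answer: -4/3 + 15*I*sqrt(3) ≈ -1.3333 + 25.981*I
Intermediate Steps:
d(v) = v**(3/2)
Y(J) = -5 (Y(J) = -5 + (J - J) = -5 + 0 = -5)
x(g, L) = -4/L
d(-3)*Y(-2) + x(2, 3) = (-3)**(3/2)*(-5) - 4/3 = -3*I*sqrt(3)*(-5) - 4*1/3 = 15*I*sqrt(3) - 4/3 = -4/3 + 15*I*sqrt(3)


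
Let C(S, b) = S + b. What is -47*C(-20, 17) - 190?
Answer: -49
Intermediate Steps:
-47*C(-20, 17) - 190 = -47*(-20 + 17) - 190 = -47*(-3) - 190 = 141 - 190 = -49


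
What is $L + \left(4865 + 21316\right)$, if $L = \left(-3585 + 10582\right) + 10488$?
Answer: $43666$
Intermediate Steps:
$L = 17485$ ($L = 6997 + 10488 = 17485$)
$L + \left(4865 + 21316\right) = 17485 + \left(4865 + 21316\right) = 17485 + 26181 = 43666$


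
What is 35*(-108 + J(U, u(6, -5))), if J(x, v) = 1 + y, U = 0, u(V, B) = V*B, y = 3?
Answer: -3640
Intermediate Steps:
u(V, B) = B*V
J(x, v) = 4 (J(x, v) = 1 + 3 = 4)
35*(-108 + J(U, u(6, -5))) = 35*(-108 + 4) = 35*(-104) = -3640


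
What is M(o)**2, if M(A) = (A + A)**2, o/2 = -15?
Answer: 12960000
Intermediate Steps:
o = -30 (o = 2*(-15) = -30)
M(A) = 4*A**2 (M(A) = (2*A)**2 = 4*A**2)
M(o)**2 = (4*(-30)**2)**2 = (4*900)**2 = 3600**2 = 12960000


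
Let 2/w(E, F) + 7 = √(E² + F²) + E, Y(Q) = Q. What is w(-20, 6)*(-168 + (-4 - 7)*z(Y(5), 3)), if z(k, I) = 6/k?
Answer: 48924/1465 + 3624*√109/1465 ≈ 59.222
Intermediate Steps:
w(E, F) = 2/(-7 + E + √(E² + F²)) (w(E, F) = 2/(-7 + (√(E² + F²) + E)) = 2/(-7 + (E + √(E² + F²))) = 2/(-7 + E + √(E² + F²)))
w(-20, 6)*(-168 + (-4 - 7)*z(Y(5), 3)) = (2/(-7 - 20 + √((-20)² + 6²)))*(-168 + (-4 - 7)*(6/5)) = (2/(-7 - 20 + √(400 + 36)))*(-168 - 66/5) = (2/(-7 - 20 + √436))*(-168 - 11*6/5) = (2/(-7 - 20 + 2*√109))*(-168 - 66/5) = (2/(-27 + 2*√109))*(-906/5) = -1812/(5*(-27 + 2*√109))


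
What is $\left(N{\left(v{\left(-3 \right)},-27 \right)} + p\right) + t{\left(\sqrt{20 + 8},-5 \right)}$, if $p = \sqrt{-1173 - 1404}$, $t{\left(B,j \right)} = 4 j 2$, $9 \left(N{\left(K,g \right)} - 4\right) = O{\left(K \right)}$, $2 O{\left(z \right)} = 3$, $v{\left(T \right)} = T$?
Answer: $- \frac{215}{6} + i \sqrt{2577} \approx -35.833 + 50.764 i$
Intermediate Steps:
$O{\left(z \right)} = \frac{3}{2}$ ($O{\left(z \right)} = \frac{1}{2} \cdot 3 = \frac{3}{2}$)
$N{\left(K,g \right)} = \frac{25}{6}$ ($N{\left(K,g \right)} = 4 + \frac{1}{9} \cdot \frac{3}{2} = 4 + \frac{1}{6} = \frac{25}{6}$)
$t{\left(B,j \right)} = 8 j$
$p = i \sqrt{2577}$ ($p = \sqrt{-2577} = i \sqrt{2577} \approx 50.764 i$)
$\left(N{\left(v{\left(-3 \right)},-27 \right)} + p\right) + t{\left(\sqrt{20 + 8},-5 \right)} = \left(\frac{25}{6} + i \sqrt{2577}\right) + 8 \left(-5\right) = \left(\frac{25}{6} + i \sqrt{2577}\right) - 40 = - \frac{215}{6} + i \sqrt{2577}$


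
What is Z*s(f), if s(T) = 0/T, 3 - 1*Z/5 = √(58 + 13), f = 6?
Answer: 0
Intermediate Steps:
Z = 15 - 5*√71 (Z = 15 - 5*√(58 + 13) = 15 - 5*√71 ≈ -27.131)
s(T) = 0
Z*s(f) = (15 - 5*√71)*0 = 0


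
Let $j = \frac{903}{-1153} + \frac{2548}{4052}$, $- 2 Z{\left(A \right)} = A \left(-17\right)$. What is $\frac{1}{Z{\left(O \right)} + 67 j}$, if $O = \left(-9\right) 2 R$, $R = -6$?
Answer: $\frac{1167989}{1060135276} \approx 0.0011017$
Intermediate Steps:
$O = 108$ ($O = \left(-9\right) 2 \left(-6\right) = \left(-18\right) \left(-6\right) = 108$)
$Z{\left(A \right)} = \frac{17 A}{2}$ ($Z{\left(A \right)} = - \frac{A \left(-17\right)}{2} = - \frac{\left(-17\right) A}{2} = \frac{17 A}{2}$)
$j = - \frac{180278}{1167989}$ ($j = 903 \left(- \frac{1}{1153}\right) + 2548 \cdot \frac{1}{4052} = - \frac{903}{1153} + \frac{637}{1013} = - \frac{180278}{1167989} \approx -0.15435$)
$\frac{1}{Z{\left(O \right)} + 67 j} = \frac{1}{\frac{17}{2} \cdot 108 + 67 \left(- \frac{180278}{1167989}\right)} = \frac{1}{918 - \frac{12078626}{1167989}} = \frac{1}{\frac{1060135276}{1167989}} = \frac{1167989}{1060135276}$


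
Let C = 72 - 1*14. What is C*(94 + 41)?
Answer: 7830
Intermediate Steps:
C = 58 (C = 72 - 14 = 58)
C*(94 + 41) = 58*(94 + 41) = 58*135 = 7830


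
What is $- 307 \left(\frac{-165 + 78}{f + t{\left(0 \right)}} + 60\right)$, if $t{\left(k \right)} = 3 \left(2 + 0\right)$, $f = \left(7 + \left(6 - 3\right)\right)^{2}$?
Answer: $- \frac{1925811}{106} \approx -18168.0$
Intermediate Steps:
$f = 100$ ($f = \left(7 + 3\right)^{2} = 10^{2} = 100$)
$t{\left(k \right)} = 6$ ($t{\left(k \right)} = 3 \cdot 2 = 6$)
$- 307 \left(\frac{-165 + 78}{f + t{\left(0 \right)}} + 60\right) = - 307 \left(\frac{-165 + 78}{100 + 6} + 60\right) = - 307 \left(- \frac{87}{106} + 60\right) = \left(-307\right) \frac{6273}{106} = - \frac{1925811}{106}$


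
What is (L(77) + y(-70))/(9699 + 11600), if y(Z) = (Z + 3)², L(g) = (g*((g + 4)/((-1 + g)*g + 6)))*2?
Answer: 13154518/62384771 ≈ 0.21086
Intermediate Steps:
L(g) = 2*g*(4 + g)/(6 + g*(-1 + g)) (L(g) = (g*((4 + g)/(g*(-1 + g) + 6)))*2 = (g*((4 + g)/(6 + g*(-1 + g))))*2 = (g*(4 + g)/(6 + g*(-1 + g)))*2 = 2*g*(4 + g)/(6 + g*(-1 + g)))
y(Z) = (3 + Z)²
(L(77) + y(-70))/(9699 + 11600) = (2*77*(4 + 77)/(6 + 77² - 1*77) + (3 - 70)²)/(9699 + 11600) = (2*77*81/(6 + 5929 - 77) + (-67)²)/21299 = (2*77*81/5858 + 4489)*(1/21299) = (2*77*(1/5858)*81 + 4489)*(1/21299) = (6237/2929 + 4489)*(1/21299) = (13154518/2929)*(1/21299) = 13154518/62384771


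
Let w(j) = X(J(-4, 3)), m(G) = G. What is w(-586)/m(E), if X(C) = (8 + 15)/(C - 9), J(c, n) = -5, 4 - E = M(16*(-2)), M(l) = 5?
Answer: 23/14 ≈ 1.6429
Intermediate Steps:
E = -1 (E = 4 - 1*5 = 4 - 5 = -1)
X(C) = 23/(-9 + C)
w(j) = -23/14 (w(j) = 23/(-9 - 5) = 23/(-14) = 23*(-1/14) = -23/14)
w(-586)/m(E) = -23/14/(-1) = -23/14*(-1) = 23/14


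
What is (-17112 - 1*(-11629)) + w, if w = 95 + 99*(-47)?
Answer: -10041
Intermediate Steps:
w = -4558 (w = 95 - 4653 = -4558)
(-17112 - 1*(-11629)) + w = (-17112 - 1*(-11629)) - 4558 = (-17112 + 11629) - 4558 = -5483 - 4558 = -10041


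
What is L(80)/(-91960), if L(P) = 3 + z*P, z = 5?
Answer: -403/91960 ≈ -0.0043823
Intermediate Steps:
L(P) = 3 + 5*P
L(80)/(-91960) = (3 + 5*80)/(-91960) = (3 + 400)*(-1/91960) = 403*(-1/91960) = -403/91960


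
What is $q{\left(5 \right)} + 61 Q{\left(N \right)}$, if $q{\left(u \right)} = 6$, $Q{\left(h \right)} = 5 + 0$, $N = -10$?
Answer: $311$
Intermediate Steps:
$Q{\left(h \right)} = 5$
$q{\left(5 \right)} + 61 Q{\left(N \right)} = 6 + 61 \cdot 5 = 6 + 305 = 311$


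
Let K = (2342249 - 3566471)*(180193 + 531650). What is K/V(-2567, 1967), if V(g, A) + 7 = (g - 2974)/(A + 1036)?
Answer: 436162657503573/4427 ≈ 9.8523e+10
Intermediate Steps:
V(g, A) = -7 + (-2974 + g)/(1036 + A) (V(g, A) = -7 + (g - 2974)/(A + 1036) = -7 + (-2974 + g)/(1036 + A))
K = -871453861146 (K = -1224222*711843 = -871453861146)
K/V(-2567, 1967) = -871453861146*(1036 + 1967)/(-10226 - 2567 - 7*1967) = -871453861146*3003/(-10226 - 2567 - 13769) = -871453861146/((1/3003)*(-26562)) = -871453861146/(-8854/1001) = -871453861146*(-1001/8854) = 436162657503573/4427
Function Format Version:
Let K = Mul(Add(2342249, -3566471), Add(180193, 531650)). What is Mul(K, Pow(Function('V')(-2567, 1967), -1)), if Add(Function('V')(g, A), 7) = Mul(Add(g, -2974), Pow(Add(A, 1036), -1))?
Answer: Rational(436162657503573, 4427) ≈ 9.8523e+10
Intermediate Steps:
Function('V')(g, A) = Add(-7, Mul(Pow(Add(1036, A), -1), Add(-2974, g))) (Function('V')(g, A) = Add(-7, Mul(Add(g, -2974), Pow(Add(A, 1036), -1))) = Add(-7, Mul(Add(-2974, g), Pow(Add(1036, A), -1))) = Add(-7, Mul(Pow(Add(1036, A), -1), Add(-2974, g))))
K = -871453861146 (K = Mul(-1224222, 711843) = -871453861146)
Mul(K, Pow(Function('V')(-2567, 1967), -1)) = Mul(-871453861146, Pow(Mul(Pow(Add(1036, 1967), -1), Add(-10226, -2567, Mul(-7, 1967))), -1)) = Mul(-871453861146, Pow(Mul(Pow(3003, -1), Add(-10226, -2567, -13769)), -1)) = Mul(-871453861146, Pow(Mul(Rational(1, 3003), -26562), -1)) = Mul(-871453861146, Pow(Rational(-8854, 1001), -1)) = Mul(-871453861146, Rational(-1001, 8854)) = Rational(436162657503573, 4427)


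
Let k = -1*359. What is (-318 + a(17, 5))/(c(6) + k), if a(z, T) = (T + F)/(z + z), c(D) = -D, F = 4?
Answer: 10803/12410 ≈ 0.87051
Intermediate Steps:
a(z, T) = (4 + T)/(2*z) (a(z, T) = (T + 4)/(z + z) = (4 + T)/((2*z)) = (4 + T)*(1/(2*z)) = (4 + T)/(2*z))
k = -359
(-318 + a(17, 5))/(c(6) + k) = (-318 + (½)*(4 + 5)/17)/(-1*6 - 359) = (-318 + (½)*(1/17)*9)/(-6 - 359) = (-318 + 9/34)/(-365) = -10803/34*(-1/365) = 10803/12410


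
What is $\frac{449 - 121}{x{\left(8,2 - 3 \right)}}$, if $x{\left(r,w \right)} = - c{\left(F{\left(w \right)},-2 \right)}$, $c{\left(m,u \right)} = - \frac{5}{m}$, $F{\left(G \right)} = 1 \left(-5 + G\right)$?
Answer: $- \frac{1968}{5} \approx -393.6$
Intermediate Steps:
$F{\left(G \right)} = -5 + G$
$x{\left(r,w \right)} = \frac{5}{-5 + w}$ ($x{\left(r,w \right)} = - \frac{-5}{-5 + w} = \frac{5}{-5 + w}$)
$\frac{449 - 121}{x{\left(8,2 - 3 \right)}} = \frac{449 - 121}{5 \frac{1}{-5 + \left(2 - 3\right)}} = \frac{1}{5 \frac{1}{-5 - 1}} \cdot 328 = \frac{1}{5 \frac{1}{-6}} \cdot 328 = \frac{1}{5 \left(- \frac{1}{6}\right)} 328 = \frac{1}{- \frac{5}{6}} \cdot 328 = \left(- \frac{6}{5}\right) 328 = - \frac{1968}{5}$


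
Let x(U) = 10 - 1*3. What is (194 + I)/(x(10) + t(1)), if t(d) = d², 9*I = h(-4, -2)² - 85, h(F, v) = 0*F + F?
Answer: 559/24 ≈ 23.292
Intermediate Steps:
x(U) = 7 (x(U) = 10 - 3 = 7)
h(F, v) = F (h(F, v) = 0 + F = F)
I = -23/3 (I = ((-4)² - 85)/9 = (16 - 85)/9 = (⅑)*(-69) = -23/3 ≈ -7.6667)
(194 + I)/(x(10) + t(1)) = (194 - 23/3)/(7 + 1²) = 559/(3*(7 + 1)) = (559/3)/8 = (559/3)*(⅛) = 559/24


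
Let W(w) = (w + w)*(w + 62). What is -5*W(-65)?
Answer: -1950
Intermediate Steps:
W(w) = 2*w*(62 + w) (W(w) = (2*w)*(62 + w) = 2*w*(62 + w))
-5*W(-65) = -10*(-65)*(62 - 65) = -10*(-65)*(-3) = -5*390 = -1950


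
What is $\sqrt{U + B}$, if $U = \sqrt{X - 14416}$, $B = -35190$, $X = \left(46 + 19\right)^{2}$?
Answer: $\sqrt{-35190 + i \sqrt{10191}} \approx 0.2691 + 187.59 i$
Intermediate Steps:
$X = 4225$ ($X = 65^{2} = 4225$)
$U = i \sqrt{10191}$ ($U = \sqrt{4225 - 14416} = \sqrt{-10191} = i \sqrt{10191} \approx 100.95 i$)
$\sqrt{U + B} = \sqrt{i \sqrt{10191} - 35190} = \sqrt{-35190 + i \sqrt{10191}}$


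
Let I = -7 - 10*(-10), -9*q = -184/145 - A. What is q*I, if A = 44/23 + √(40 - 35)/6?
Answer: 328972/10005 + 31*√5/18 ≈ 36.732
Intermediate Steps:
A = 44/23 + √5/6 (A = 44*(1/23) + √5*(⅙) = 44/23 + √5/6 ≈ 2.2857)
q = 10612/30015 + √5/54 (q = -(-184/145 - (44/23 + √5/6))/9 = -(-184*1/145 + (-44/23 - √5/6))/9 = -(-184/145 + (-44/23 - √5/6))/9 = -(-10612/3335 - √5/6)/9 = 10612/30015 + √5/54 ≈ 0.39497)
I = 93 (I = -7 + 100 = 93)
q*I = (10612/30015 + √5/54)*93 = 328972/10005 + 31*√5/18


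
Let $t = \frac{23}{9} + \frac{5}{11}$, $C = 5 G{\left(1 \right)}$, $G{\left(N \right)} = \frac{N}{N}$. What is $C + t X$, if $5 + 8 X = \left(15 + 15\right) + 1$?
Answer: $\frac{2927}{198} \approx 14.783$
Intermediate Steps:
$G{\left(N \right)} = 1$
$C = 5$ ($C = 5 \cdot 1 = 5$)
$X = \frac{13}{4}$ ($X = - \frac{5}{8} + \frac{\left(15 + 15\right) + 1}{8} = - \frac{5}{8} + \frac{30 + 1}{8} = - \frac{5}{8} + \frac{1}{8} \cdot 31 = - \frac{5}{8} + \frac{31}{8} = \frac{13}{4} \approx 3.25$)
$t = \frac{298}{99}$ ($t = 23 \cdot \frac{1}{9} + 5 \cdot \frac{1}{11} = \frac{23}{9} + \frac{5}{11} = \frac{298}{99} \approx 3.0101$)
$C + t X = 5 + \frac{298}{99} \cdot \frac{13}{4} = 5 + \frac{1937}{198} = \frac{2927}{198}$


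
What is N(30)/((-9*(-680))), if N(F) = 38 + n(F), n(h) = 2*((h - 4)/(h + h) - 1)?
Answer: 553/91800 ≈ 0.0060240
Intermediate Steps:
n(h) = -2 + (-4 + h)/h (n(h) = 2*((-4 + h)/((2*h)) - 1) = 2*((-4 + h)*(1/(2*h)) - 1) = 2*((-4 + h)/(2*h) - 1) = 2*(-1 + (-4 + h)/(2*h)) = -2 + (-4 + h)/h)
N(F) = 38 + (-4 - F)/F
N(30)/((-9*(-680))) = (37 - 4/30)/((-9*(-680))) = (37 - 4*1/30)/6120 = (37 - 2/15)*(1/6120) = (553/15)*(1/6120) = 553/91800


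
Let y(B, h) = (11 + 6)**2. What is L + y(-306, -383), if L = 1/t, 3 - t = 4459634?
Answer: 1288833358/4459631 ≈ 289.00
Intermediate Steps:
y(B, h) = 289 (y(B, h) = 17**2 = 289)
t = -4459631 (t = 3 - 1*4459634 = 3 - 4459634 = -4459631)
L = -1/4459631 (L = 1/(-4459631) = -1/4459631 ≈ -2.2423e-7)
L + y(-306, -383) = -1/4459631 + 289 = 1288833358/4459631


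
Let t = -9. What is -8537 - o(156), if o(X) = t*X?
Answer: -7133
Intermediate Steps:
o(X) = -9*X
-8537 - o(156) = -8537 - (-9)*156 = -8537 - 1*(-1404) = -8537 + 1404 = -7133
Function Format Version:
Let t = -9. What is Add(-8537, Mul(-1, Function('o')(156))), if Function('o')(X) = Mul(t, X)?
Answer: -7133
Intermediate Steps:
Function('o')(X) = Mul(-9, X)
Add(-8537, Mul(-1, Function('o')(156))) = Add(-8537, Mul(-1, Mul(-9, 156))) = Add(-8537, Mul(-1, -1404)) = Add(-8537, 1404) = -7133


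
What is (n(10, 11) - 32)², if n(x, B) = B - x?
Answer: 961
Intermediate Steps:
(n(10, 11) - 32)² = ((11 - 1*10) - 32)² = ((11 - 10) - 32)² = (1 - 32)² = (-31)² = 961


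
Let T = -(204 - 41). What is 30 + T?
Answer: -133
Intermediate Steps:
T = -163 (T = -1*163 = -163)
30 + T = 30 - 163 = -133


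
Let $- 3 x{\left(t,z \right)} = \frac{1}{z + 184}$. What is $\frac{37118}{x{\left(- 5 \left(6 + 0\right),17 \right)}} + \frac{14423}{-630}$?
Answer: $- \frac{14100771443}{630} \approx -2.2382 \cdot 10^{7}$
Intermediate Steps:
$x{\left(t,z \right)} = - \frac{1}{3 \left(184 + z\right)}$ ($x{\left(t,z \right)} = - \frac{1}{3 \left(z + 184\right)} = - \frac{1}{3 \left(184 + z\right)}$)
$\frac{37118}{x{\left(- 5 \left(6 + 0\right),17 \right)}} + \frac{14423}{-630} = \frac{37118}{\left(-1\right) \frac{1}{552 + 3 \cdot 17}} + \frac{14423}{-630} = \frac{37118}{\left(-1\right) \frac{1}{552 + 51}} + 14423 \left(- \frac{1}{630}\right) = \frac{37118}{\left(-1\right) \frac{1}{603}} - \frac{14423}{630} = \frac{37118}{- \frac{1}{603}} - \frac{14423}{630} = 37118 \left(-603\right) - \frac{14423}{630} = -22382154 - \frac{14423}{630} = - \frac{14100771443}{630}$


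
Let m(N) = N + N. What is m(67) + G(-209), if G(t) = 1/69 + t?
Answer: -5174/69 ≈ -74.985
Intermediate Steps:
G(t) = 1/69 + t
m(N) = 2*N
m(67) + G(-209) = 2*67 + (1/69 - 209) = 134 - 14420/69 = -5174/69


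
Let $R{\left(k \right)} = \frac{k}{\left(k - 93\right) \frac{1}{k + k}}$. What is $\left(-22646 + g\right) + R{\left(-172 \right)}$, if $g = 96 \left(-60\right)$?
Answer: $- \frac{7586758}{265} \approx -28629.0$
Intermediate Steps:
$g = -5760$
$R{\left(k \right)} = \frac{2 k^{2}}{-93 + k}$ ($R{\left(k \right)} = \frac{k}{\left(-93 + k\right) \frac{1}{2 k}} = \frac{k}{\frac{1}{2} \frac{1}{k} \left(-93 + k\right)} = k \frac{2 k}{-93 + k} = \frac{2 k^{2}}{-93 + k}$)
$\left(-22646 + g\right) + R{\left(-172 \right)} = \left(-22646 - 5760\right) + \frac{2 \left(-172\right)^{2}}{-93 - 172} = -28406 + 2 \cdot 29584 \frac{1}{-265} = -28406 + 2 \cdot 29584 \left(- \frac{1}{265}\right) = -28406 - \frac{59168}{265} = - \frac{7586758}{265}$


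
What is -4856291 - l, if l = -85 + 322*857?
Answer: -5132160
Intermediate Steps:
l = 275869 (l = -85 + 275954 = 275869)
-4856291 - l = -4856291 - 1*275869 = -4856291 - 275869 = -5132160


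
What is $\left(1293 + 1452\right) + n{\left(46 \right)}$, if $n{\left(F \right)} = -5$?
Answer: $2740$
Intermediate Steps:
$\left(1293 + 1452\right) + n{\left(46 \right)} = \left(1293 + 1452\right) - 5 = 2745 - 5 = 2740$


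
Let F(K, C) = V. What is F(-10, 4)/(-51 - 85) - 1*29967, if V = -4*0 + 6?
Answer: -2037759/68 ≈ -29967.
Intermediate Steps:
V = 6 (V = 0 + 6 = 6)
F(K, C) = 6
F(-10, 4)/(-51 - 85) - 1*29967 = 6/(-51 - 85) - 1*29967 = 6/(-136) - 29967 = 6*(-1/136) - 29967 = -3/68 - 29967 = -2037759/68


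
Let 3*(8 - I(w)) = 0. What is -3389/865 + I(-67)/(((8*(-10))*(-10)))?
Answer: -67607/17300 ≈ -3.9079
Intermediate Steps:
I(w) = 8 (I(w) = 8 - 1/3*0 = 8 + 0 = 8)
-3389/865 + I(-67)/(((8*(-10))*(-10))) = -3389/865 + 8/(((8*(-10))*(-10))) = -3389*1/865 + 8/((-80*(-10))) = -3389/865 + 8/800 = -3389/865 + 8*(1/800) = -3389/865 + 1/100 = -67607/17300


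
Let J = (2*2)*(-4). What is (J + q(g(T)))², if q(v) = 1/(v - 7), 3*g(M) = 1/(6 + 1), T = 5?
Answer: 5555449/21316 ≈ 260.62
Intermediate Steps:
J = -16 (J = 4*(-4) = -16)
g(M) = 1/21 (g(M) = 1/(3*(6 + 1)) = (⅓)/7 = (⅓)*(⅐) = 1/21)
q(v) = 1/(-7 + v)
(J + q(g(T)))² = (-16 + 1/(-7 + 1/21))² = (-16 + 1/(-146/21))² = (-16 - 21/146)² = (-2357/146)² = 5555449/21316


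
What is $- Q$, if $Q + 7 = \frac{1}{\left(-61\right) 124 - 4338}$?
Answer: $\frac{83315}{11902} \approx 7.0001$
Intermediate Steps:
$Q = - \frac{83315}{11902}$ ($Q = -7 + \frac{1}{\left(-61\right) 124 - 4338} = -7 + \frac{1}{-7564 - 4338} = -7 + \frac{1}{-11902} = -7 - \frac{1}{11902} = - \frac{83315}{11902} \approx -7.0001$)
$- Q = \left(-1\right) \left(- \frac{83315}{11902}\right) = \frac{83315}{11902}$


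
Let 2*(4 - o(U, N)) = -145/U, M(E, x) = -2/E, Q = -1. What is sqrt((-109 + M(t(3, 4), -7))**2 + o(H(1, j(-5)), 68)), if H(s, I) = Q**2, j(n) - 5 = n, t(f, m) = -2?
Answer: 3*sqrt(5218)/2 ≈ 108.35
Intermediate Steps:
j(n) = 5 + n
H(s, I) = 1 (H(s, I) = (-1)**2 = 1)
o(U, N) = 4 + 145/(2*U) (o(U, N) = 4 - (-145)/(2*U) = 4 + 145/(2*U))
sqrt((-109 + M(t(3, 4), -7))**2 + o(H(1, j(-5)), 68)) = sqrt((-109 - 2/(-2))**2 + (4 + (145/2)/1)) = sqrt((-109 - 2*(-1/2))**2 + (4 + (145/2)*1)) = sqrt((-109 + 1)**2 + (4 + 145/2)) = sqrt((-108)**2 + 153/2) = sqrt(11664 + 153/2) = sqrt(23481/2) = 3*sqrt(5218)/2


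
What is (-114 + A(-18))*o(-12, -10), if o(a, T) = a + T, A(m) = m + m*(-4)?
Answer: 1320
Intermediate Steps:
A(m) = -3*m (A(m) = m - 4*m = -3*m)
o(a, T) = T + a
(-114 + A(-18))*o(-12, -10) = (-114 - 3*(-18))*(-10 - 12) = (-114 + 54)*(-22) = -60*(-22) = 1320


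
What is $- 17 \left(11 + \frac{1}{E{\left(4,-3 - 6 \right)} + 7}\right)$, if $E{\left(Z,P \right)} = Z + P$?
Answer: $- \frac{391}{2} \approx -195.5$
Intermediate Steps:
$E{\left(Z,P \right)} = P + Z$
$- 17 \left(11 + \frac{1}{E{\left(4,-3 - 6 \right)} + 7}\right) = - 17 \left(11 + \frac{1}{\left(\left(-3 - 6\right) + 4\right) + 7}\right) = - 17 \left(11 + \frac{1}{\left(-9 + 4\right) + 7}\right) = - 17 \left(11 + \frac{1}{-5 + 7}\right) = - 17 \left(11 + \frac{1}{2}\right) = \left(-17\right) \frac{23}{2} = - \frac{391}{2}$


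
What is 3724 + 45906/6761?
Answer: 25223870/6761 ≈ 3730.8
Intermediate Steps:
3724 + 45906/6761 = 25223870/6761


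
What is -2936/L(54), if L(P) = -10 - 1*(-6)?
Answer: 734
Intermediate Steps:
L(P) = -4 (L(P) = -10 + 6 = -4)
-2936/L(54) = -2936/(-4) = -2936*(-¼) = 734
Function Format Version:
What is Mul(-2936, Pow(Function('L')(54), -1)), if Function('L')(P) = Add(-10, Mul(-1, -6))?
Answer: 734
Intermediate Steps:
Function('L')(P) = -4 (Function('L')(P) = Add(-10, 6) = -4)
Mul(-2936, Pow(Function('L')(54), -1)) = Mul(-2936, Pow(-4, -1)) = Mul(-2936, Rational(-1, 4)) = 734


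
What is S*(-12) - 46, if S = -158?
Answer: 1850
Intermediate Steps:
S*(-12) - 46 = -158*(-12) - 46 = 1896 - 46 = 1850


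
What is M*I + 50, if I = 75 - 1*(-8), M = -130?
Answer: -10740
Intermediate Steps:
I = 83 (I = 75 + 8 = 83)
M*I + 50 = -130*83 + 50 = -10790 + 50 = -10740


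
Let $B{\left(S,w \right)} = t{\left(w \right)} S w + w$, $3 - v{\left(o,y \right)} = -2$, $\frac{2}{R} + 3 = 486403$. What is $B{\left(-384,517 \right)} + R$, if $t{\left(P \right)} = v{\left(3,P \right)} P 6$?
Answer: $- \frac{748853843161599}{243200} \approx -3.0792 \cdot 10^{9}$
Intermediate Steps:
$R = \frac{1}{243200}$ ($R = \frac{2}{-3 + 486403} = \frac{2}{486400} = 2 \cdot \frac{1}{486400} = \frac{1}{243200} \approx 4.1118 \cdot 10^{-6}$)
$v{\left(o,y \right)} = 5$ ($v{\left(o,y \right)} = 3 - -2 = 3 + 2 = 5$)
$t{\left(P \right)} = 30 P$ ($t{\left(P \right)} = 5 P 6 = 30 P$)
$B{\left(S,w \right)} = w + 30 S w^{2}$ ($B{\left(S,w \right)} = 30 w S w + w = 30 S w w + w = 30 S w^{2} + w = w + 30 S w^{2}$)
$B{\left(-384,517 \right)} + R = 517 \left(1 + 30 \left(-384\right) 517\right) + \frac{1}{243200} = 517 \left(1 - 5955840\right) + \frac{1}{243200} = 517 \left(-5955839\right) + \frac{1}{243200} = -3079168763 + \frac{1}{243200} = - \frac{748853843161599}{243200}$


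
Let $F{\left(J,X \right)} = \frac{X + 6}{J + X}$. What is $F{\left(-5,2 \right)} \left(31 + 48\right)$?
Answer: $- \frac{632}{3} \approx -210.67$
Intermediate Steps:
$F{\left(J,X \right)} = \frac{6 + X}{J + X}$
$F{\left(-5,2 \right)} \left(31 + 48\right) = \frac{6 + 2}{-5 + 2} \left(31 + 48\right) = \frac{1}{-3} \cdot 8 \cdot 79 = \left(- \frac{1}{3}\right) 8 \cdot 79 = \left(- \frac{8}{3}\right) 79 = - \frac{632}{3}$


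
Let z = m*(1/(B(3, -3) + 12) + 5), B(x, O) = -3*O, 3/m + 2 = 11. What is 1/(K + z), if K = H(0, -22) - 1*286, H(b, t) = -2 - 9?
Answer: -63/18605 ≈ -0.0033862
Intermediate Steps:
m = 1/3 (m = 3/(-2 + 11) = 3/9 = 3*(1/9) = 1/3 ≈ 0.33333)
H(b, t) = -11
K = -297 (K = -11 - 1*286 = -11 - 286 = -297)
z = 106/63 (z = (1/(-3*(-3) + 12) + 5)/3 = (1/(9 + 12) + 5)/3 = (1/21 + 5)/3 = (1/3)*(106/21) = 106/63 ≈ 1.6825)
1/(K + z) = 1/(-297 + 106/63) = 1/(-18605/63) = -63/18605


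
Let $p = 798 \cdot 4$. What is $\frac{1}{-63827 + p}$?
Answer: $- \frac{1}{60635} \approx -1.6492 \cdot 10^{-5}$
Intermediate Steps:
$p = 3192$
$\frac{1}{-63827 + p} = \frac{1}{-63827 + 3192} = \frac{1}{-60635} = - \frac{1}{60635}$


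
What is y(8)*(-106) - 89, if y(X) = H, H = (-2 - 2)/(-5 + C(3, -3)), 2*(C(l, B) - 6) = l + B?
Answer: 335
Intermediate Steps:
C(l, B) = 6 + B/2 + l/2 (C(l, B) = 6 + (l + B)/2 = 6 + (B + l)/2 = 6 + (B/2 + l/2) = 6 + B/2 + l/2)
H = -4 (H = (-2 - 2)/(-5 + (6 + (1/2)*(-3) + (1/2)*3)) = -4/(-5 + (6 - 3/2 + 3/2)) = -4/(-5 + 6) = -4/1 = -4*1 = -4)
y(X) = -4
y(8)*(-106) - 89 = -4*(-106) - 89 = 424 - 89 = 335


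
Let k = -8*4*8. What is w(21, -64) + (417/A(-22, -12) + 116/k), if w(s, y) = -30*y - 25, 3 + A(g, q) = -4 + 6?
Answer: 94563/64 ≈ 1477.5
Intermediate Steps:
k = -256 (k = -32*8 = -1*256 = -256)
A(g, q) = -1 (A(g, q) = -3 + (-4 + 6) = -3 + 2 = -1)
w(s, y) = -25 - 30*y
w(21, -64) + (417/A(-22, -12) + 116/k) = (-25 - 30*(-64)) + (417/(-1) + 116/(-256)) = (-25 + 1920) + (417*(-1) + 116*(-1/256)) = 1895 + (-417 - 29/64) = 1895 - 26717/64 = 94563/64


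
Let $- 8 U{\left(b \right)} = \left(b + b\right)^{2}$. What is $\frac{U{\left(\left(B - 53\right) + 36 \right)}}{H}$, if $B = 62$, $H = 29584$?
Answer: $- \frac{2025}{59168} \approx -0.034225$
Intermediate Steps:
$U{\left(b \right)} = - \frac{b^{2}}{2}$ ($U{\left(b \right)} = - \frac{\left(b + b\right)^{2}}{8} = - \frac{\left(2 b\right)^{2}}{8} = - \frac{4 b^{2}}{8} = - \frac{b^{2}}{2}$)
$\frac{U{\left(\left(B - 53\right) + 36 \right)}}{H} = \frac{\left(- \frac{1}{2}\right) \left(\left(62 - 53\right) + 36\right)^{2}}{29584} = - \frac{\left(9 + 36\right)^{2}}{2} \cdot \frac{1}{29584} = - \frac{45^{2}}{2} \cdot \frac{1}{29584} = \left(- \frac{1}{2}\right) 2025 \cdot \frac{1}{29584} = \left(- \frac{2025}{2}\right) \frac{1}{29584} = - \frac{2025}{59168}$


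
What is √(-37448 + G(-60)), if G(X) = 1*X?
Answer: 2*I*√9377 ≈ 193.67*I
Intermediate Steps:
G(X) = X
√(-37448 + G(-60)) = √(-37448 - 60) = √(-37508) = 2*I*√9377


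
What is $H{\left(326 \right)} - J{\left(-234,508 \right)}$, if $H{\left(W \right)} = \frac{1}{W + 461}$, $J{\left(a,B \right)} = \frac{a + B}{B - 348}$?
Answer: $- \frac{107739}{62960} \approx -1.7112$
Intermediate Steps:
$J{\left(a,B \right)} = \frac{B + a}{-348 + B}$
$H{\left(W \right)} = \frac{1}{461 + W}$
$H{\left(326 \right)} - J{\left(-234,508 \right)} = \frac{1}{461 + 326} - \frac{508 - 234}{-348 + 508} = \frac{1}{787} - \frac{1}{160} \cdot 274 = \frac{1}{787} - \frac{137}{80} = - \frac{107739}{62960}$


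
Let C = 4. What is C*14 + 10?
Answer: 66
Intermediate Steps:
C*14 + 10 = 4*14 + 10 = 56 + 10 = 66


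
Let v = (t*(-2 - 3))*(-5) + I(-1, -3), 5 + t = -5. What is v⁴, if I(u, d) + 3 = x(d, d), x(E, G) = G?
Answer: 4294967296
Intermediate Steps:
t = -10 (t = -5 - 5 = -10)
I(u, d) = -3 + d
v = -256 (v = -10*(-2 - 3)*(-5) + (-3 - 3) = -10*(-5)*(-5) - 6 = 50*(-5) - 6 = -250 - 6 = -256)
v⁴ = (-256)⁴ = 4294967296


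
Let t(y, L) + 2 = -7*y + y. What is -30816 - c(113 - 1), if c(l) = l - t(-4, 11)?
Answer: -30906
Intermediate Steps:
t(y, L) = -2 - 6*y (t(y, L) = -2 + (-7*y + y) = -2 - 6*y)
c(l) = -22 + l (c(l) = l - (-2 - 6*(-4)) = l - (-2 + 24) = l - 1*22 = l - 22 = -22 + l)
-30816 - c(113 - 1) = -30816 - (-22 + (113 - 1)) = -30816 - (-22 + 112) = -30816 - 1*90 = -30816 - 90 = -30906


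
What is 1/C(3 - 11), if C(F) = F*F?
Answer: 1/64 ≈ 0.015625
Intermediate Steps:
C(F) = F²
1/C(3 - 11) = 1/((3 - 11)²) = 1/((-8)²) = 1/64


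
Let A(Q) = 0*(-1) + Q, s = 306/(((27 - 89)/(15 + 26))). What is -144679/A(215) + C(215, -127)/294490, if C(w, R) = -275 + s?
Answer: -2695520942/4005665 ≈ -672.93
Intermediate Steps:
s = -6273/31 (s = 306/((-62/41)) = 306/((-62*1/41)) = 306/(-62/41) = 306*(-41/62) = -6273/31 ≈ -202.35)
A(Q) = Q (A(Q) = 0 + Q = Q)
C(w, R) = -14798/31 (C(w, R) = -275 - 6273/31 = -14798/31)
-144679/A(215) + C(215, -127)/294490 = -144679/215 - 14798/31/294490 = -144679*1/215 - 14798/31*1/294490 = -144679/215 - 151/93155 = -2695520942/4005665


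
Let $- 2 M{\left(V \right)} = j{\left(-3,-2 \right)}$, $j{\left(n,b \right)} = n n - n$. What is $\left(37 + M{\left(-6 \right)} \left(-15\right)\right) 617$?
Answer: $78359$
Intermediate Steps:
$j{\left(n,b \right)} = n^{2} - n$
$M{\left(V \right)} = -6$ ($M{\left(V \right)} = - \frac{\left(-3\right) \left(-1 - 3\right)}{2} = - \frac{\left(-3\right) \left(-4\right)}{2} = \left(- \frac{1}{2}\right) 12 = -6$)
$\left(37 + M{\left(-6 \right)} \left(-15\right)\right) 617 = \left(37 - -90\right) 617 = \left(37 + 90\right) 617 = 127 \cdot 617 = 78359$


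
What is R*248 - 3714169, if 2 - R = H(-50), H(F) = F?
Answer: -3701273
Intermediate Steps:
R = 52 (R = 2 - 1*(-50) = 2 + 50 = 52)
R*248 - 3714169 = 52*248 - 3714169 = 12896 - 3714169 = -3701273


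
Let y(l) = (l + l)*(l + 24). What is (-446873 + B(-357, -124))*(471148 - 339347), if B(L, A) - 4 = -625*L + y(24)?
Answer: -29186013440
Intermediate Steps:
y(l) = 2*l*(24 + l) (y(l) = (2*l)*(24 + l) = 2*l*(24 + l))
B(L, A) = 2308 - 625*L (B(L, A) = 4 + (-625*L + 2*24*(24 + 24)) = 4 + (-625*L + 2*24*48) = 4 + (-625*L + 2304) = 4 + (2304 - 625*L) = 2308 - 625*L)
(-446873 + B(-357, -124))*(471148 - 339347) = (-446873 + (2308 - 625*(-357)))*(471148 - 339347) = (-446873 + (2308 + 223125))*131801 = (-446873 + 225433)*131801 = -221440*131801 = -29186013440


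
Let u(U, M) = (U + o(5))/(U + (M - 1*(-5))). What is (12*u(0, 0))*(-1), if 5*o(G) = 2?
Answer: -24/25 ≈ -0.96000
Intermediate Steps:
o(G) = 2/5 (o(G) = (1/5)*2 = 2/5)
u(U, M) = (2/5 + U)/(5 + M + U) (u(U, M) = (U + 2/5)/(U + (M - 1*(-5))) = (2/5 + U)/(U + (M + 5)) = (2/5 + U)/(U + (5 + M)) = (2/5 + U)/(5 + M + U))
(12*u(0, 0))*(-1) = (12*((2/5 + 0)/(5 + 0 + 0)))*(-1) = (12*((2/5)/5))*(-1) = (12*((1/5)*(2/5)))*(-1) = (12*(2/25))*(-1) = (24/25)*(-1) = -24/25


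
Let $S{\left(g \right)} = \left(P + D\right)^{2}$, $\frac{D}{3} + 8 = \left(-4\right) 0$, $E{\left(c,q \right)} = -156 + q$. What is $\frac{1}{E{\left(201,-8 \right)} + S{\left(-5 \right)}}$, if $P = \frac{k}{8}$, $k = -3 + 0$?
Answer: $\frac{64}{27529} \approx 0.0023248$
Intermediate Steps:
$k = -3$
$D = -24$ ($D = -24 + 3 \left(\left(-4\right) 0\right) = -24 + 3 \cdot 0 = -24 + 0 = -24$)
$P = - \frac{3}{8} \approx -0.375$
$S{\left(g \right)} = \frac{38025}{64}$ ($S{\left(g \right)} = \left(- \frac{3}{8} - 24\right)^{2} = \left(- \frac{195}{8}\right)^{2} = \frac{38025}{64}$)
$\frac{1}{E{\left(201,-8 \right)} + S{\left(-5 \right)}} = \frac{1}{\left(-156 - 8\right) + \frac{38025}{64}} = \frac{1}{-164 + \frac{38025}{64}} = \frac{1}{\frac{27529}{64}} = \frac{64}{27529}$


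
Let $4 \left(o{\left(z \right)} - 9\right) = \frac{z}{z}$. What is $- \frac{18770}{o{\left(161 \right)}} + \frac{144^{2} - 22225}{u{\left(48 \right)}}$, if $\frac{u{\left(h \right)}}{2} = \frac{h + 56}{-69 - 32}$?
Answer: $- \frac{10052247}{7696} \approx -1306.2$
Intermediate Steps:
$u{\left(h \right)} = - \frac{112}{101} - \frac{2 h}{101}$ ($u{\left(h \right)} = 2 \frac{h + 56}{-69 - 32} = 2 \frac{56 + h}{-101} = 2 \left(56 + h\right) \left(- \frac{1}{101}\right) = 2 \left(- \frac{56}{101} - \frac{h}{101}\right) = - \frac{112}{101} - \frac{2 h}{101}$)
$o{\left(z \right)} = \frac{37}{4}$ ($o{\left(z \right)} = 9 + \frac{z \frac{1}{z}}{4} = 9 + \frac{1}{4} \cdot 1 = 9 + \frac{1}{4} = \frac{37}{4}$)
$- \frac{18770}{o{\left(161 \right)}} + \frac{144^{2} - 22225}{u{\left(48 \right)}} = - \frac{18770}{\frac{37}{4}} + \frac{144^{2} - 22225}{- \frac{112}{101} - \frac{96}{101}} = \left(-18770\right) \frac{4}{37} + \frac{20736 - 22225}{- \frac{112}{101} - \frac{96}{101}} = - \frac{75080}{37} - \frac{1489}{- \frac{208}{101}} = - \frac{75080}{37} - - \frac{150389}{208} = - \frac{75080}{37} + \frac{150389}{208} = - \frac{10052247}{7696}$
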